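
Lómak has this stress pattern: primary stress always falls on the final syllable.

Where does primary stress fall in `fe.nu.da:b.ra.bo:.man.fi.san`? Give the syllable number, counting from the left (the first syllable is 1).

The word has 8 syllables; the final syllable is syllable 8 (san).
Primary stress: syllable 8 → fe.nu.da:b.ra.bo:.man.fi.ˈsan.

8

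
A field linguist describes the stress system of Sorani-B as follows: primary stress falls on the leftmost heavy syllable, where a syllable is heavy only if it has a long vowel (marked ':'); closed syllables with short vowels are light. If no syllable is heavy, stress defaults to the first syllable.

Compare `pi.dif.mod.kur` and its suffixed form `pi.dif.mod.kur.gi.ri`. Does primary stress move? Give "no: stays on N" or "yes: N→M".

no: stays on 1

Base `pi.dif.mod.kur` (4 syllables):
  Weights: 1 pi L, 2 dif L, 3 mod L, 4 kur L.
  No heavy syllable in the domain; default to the first syllable = syllable 1.
  → primary stress on syllable 1.
Suffixed `pi.dif.mod.kur.gi.ri` (6 syllables):
  Weights: 1 pi L, 2 dif L, 3 mod L, 4 kur L, 5 gi L, 6 ri L.
  No heavy syllable in the domain; default to the first syllable = syllable 1.
  → primary stress on syllable 1.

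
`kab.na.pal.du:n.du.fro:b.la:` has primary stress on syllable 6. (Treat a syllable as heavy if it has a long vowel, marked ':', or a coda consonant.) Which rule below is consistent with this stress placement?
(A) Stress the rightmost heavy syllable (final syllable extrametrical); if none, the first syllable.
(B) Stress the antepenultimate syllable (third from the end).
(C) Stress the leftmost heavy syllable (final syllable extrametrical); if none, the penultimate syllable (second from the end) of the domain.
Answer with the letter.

Rule A → syllable 6 ✓.
Rule B → syllable 5 (observed: 6).
Rule C → syllable 1 (observed: 6).

A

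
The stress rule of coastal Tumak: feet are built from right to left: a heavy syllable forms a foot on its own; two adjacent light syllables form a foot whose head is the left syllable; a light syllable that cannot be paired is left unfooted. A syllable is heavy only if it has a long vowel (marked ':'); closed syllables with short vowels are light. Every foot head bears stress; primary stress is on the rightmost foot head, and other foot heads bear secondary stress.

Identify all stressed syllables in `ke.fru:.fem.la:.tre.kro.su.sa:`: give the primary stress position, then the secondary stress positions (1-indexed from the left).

Weights: 1 ke L, 2 fru: H, 3 fem L, 4 la: H, 5 tre L, 6 kro L, 7 su L, 8 sa: H.
Parse right to left (heavy = foot alone; LL = one foot; stranded L unfooted): ke (ˈfru:) fem (ˈla:) tre (ˈkro.su) (ˈsa:).
Foot heads: 2, 4, 6, 8.
Primary stress on the rightmost head = syllable 8.
Secondary stress on 2, 4, 6: ke.ˌfru:.fem.ˌla:.tre.ˌkro.su.ˈsa:.

primary 8, secondary 2, 4, 6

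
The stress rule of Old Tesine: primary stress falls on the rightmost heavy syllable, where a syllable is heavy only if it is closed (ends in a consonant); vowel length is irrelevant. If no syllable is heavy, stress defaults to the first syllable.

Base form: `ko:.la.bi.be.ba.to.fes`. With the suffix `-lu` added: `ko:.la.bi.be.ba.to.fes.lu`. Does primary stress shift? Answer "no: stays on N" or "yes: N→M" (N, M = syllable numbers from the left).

no: stays on 7

Base `ko:.la.bi.be.ba.to.fes` (7 syllables):
  Weights: 1 ko: L, 2 la L, 3 bi L, 4 be L, 5 ba L, 6 to L, 7 fes H.
  Heavy syllables in the domain: 7. The rightmost is syllable 7 (fes).
  → primary stress on syllable 7.
Suffixed `ko:.la.bi.be.ba.to.fes.lu` (8 syllables):
  Weights: 1 ko: L, 2 la L, 3 bi L, 4 be L, 5 ba L, 6 to L, 7 fes H, 8 lu L.
  Heavy syllables in the domain: 7. The rightmost is syllable 7 (fes).
  → primary stress on syllable 7.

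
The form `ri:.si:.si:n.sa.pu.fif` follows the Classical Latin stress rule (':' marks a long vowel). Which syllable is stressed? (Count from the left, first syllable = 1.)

4

Classical Latin: stress the penult if heavy (long vowel or closed), else the antepenult.
Weights: 4 sa L, 5 pu L, 6 fif H.
The penult (syllable 5, pu) is light, so stress falls on the antepenult (syllable 4, sa).
Stress on syllable 4: ri:.si:.si:n.ˈsa.pu.fif.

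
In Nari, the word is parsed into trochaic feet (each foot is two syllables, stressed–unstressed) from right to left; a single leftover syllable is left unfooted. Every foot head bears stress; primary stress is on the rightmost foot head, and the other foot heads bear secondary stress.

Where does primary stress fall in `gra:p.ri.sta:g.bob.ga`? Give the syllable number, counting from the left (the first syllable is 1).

4

Parse right to left into trochaic (ˈσσ) feet: gra:p (ˈri.sta:g) (ˈbob.ga). Syllable 1 is left unfooted.
Foot heads (stressed positions): 2, 4.
End Rule Rightmost: primary stress on the rightmost head = syllable 4.
Primary stress: syllable 4 → gra:p.ri.sta:g.ˈbob.ga.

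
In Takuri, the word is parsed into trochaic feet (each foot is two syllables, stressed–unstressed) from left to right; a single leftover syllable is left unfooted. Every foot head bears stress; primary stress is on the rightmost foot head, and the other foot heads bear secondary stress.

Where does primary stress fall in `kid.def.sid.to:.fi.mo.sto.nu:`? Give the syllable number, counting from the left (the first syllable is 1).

Parse left to right into trochaic (ˈσσ) feet: (ˈkid.def) (ˈsid.to:) (ˈfi.mo) (ˈsto.nu:).
Foot heads (stressed positions): 1, 3, 5, 7.
End Rule Rightmost: primary stress on the rightmost head = syllable 7.
Primary stress: syllable 7 → kid.def.sid.to:.fi.mo.ˈsto.nu:.

7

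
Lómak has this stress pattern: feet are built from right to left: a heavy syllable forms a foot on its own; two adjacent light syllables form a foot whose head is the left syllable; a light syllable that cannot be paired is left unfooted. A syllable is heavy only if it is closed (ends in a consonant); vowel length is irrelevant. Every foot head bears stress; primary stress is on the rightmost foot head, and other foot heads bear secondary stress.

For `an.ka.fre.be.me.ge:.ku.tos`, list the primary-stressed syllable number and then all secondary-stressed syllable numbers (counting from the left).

Weights: 1 an H, 2 ka L, 3 fre L, 4 be L, 5 me L, 6 ge: L, 7 ku L, 8 tos H.
Parse right to left (heavy = foot alone; LL = one foot; stranded L unfooted): (ˈan) (ˈka.fre) (ˈbe.me) (ˈge:.ku) (ˈtos).
Foot heads: 1, 2, 4, 6, 8.
Primary stress on the rightmost head = syllable 8.
Secondary stress on 1, 2, 4, 6: ˌan.ˌka.fre.ˌbe.me.ˌge:.ku.ˈtos.

primary 8, secondary 1, 2, 4, 6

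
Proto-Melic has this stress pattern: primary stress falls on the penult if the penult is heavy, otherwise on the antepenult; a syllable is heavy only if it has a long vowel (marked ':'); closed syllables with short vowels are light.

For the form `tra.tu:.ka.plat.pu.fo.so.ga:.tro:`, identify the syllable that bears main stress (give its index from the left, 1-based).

Weights: 7 so L, 8 ga: H, 9 tro: H.
The penult (syllable 8, ga:) is heavy, so it takes stress.
Primary stress: syllable 8 → tra.tu:.ka.plat.pu.fo.so.ˈga:.tro:.

8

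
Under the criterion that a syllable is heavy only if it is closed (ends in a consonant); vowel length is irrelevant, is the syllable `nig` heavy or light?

heavy

`nig`: short vowel, closed (coda /g/). Closed (coda /g/) → heavy.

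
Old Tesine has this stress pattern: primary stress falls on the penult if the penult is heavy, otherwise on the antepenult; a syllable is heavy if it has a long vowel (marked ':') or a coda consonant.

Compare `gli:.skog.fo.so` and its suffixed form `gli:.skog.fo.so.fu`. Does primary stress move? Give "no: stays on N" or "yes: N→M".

Base `gli:.skog.fo.so` (4 syllables):
  Weights: 2 skog H, 3 fo L, 4 so L.
  The penult (syllable 3, fo) is light, so stress falls on the antepenult (syllable 2, skog).
  → primary stress on syllable 2.
Suffixed `gli:.skog.fo.so.fu` (5 syllables):
  Weights: 3 fo L, 4 so L, 5 fu L.
  The penult (syllable 4, so) is light, so stress falls on the antepenult (syllable 3, fo).
  → primary stress on syllable 3.

yes: 2→3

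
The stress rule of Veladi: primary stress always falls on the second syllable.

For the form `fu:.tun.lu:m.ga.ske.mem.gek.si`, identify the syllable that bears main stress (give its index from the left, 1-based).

2

The word has 8 syllables; the second syllable is syllable 2 (tun).
Primary stress: syllable 2 → fu:.ˈtun.lu:m.ga.ske.mem.gek.si.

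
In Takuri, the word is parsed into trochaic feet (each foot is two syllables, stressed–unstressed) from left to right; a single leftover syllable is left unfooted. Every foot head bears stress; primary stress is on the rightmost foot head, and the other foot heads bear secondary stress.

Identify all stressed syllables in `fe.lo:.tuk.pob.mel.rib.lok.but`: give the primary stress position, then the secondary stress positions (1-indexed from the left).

Parse left to right into trochaic (ˈσσ) feet: (ˈfe.lo:) (ˈtuk.pob) (ˈmel.rib) (ˈlok.but).
Foot heads (stressed positions): 1, 3, 5, 7.
End Rule Rightmost: primary stress on the rightmost head = syllable 7.
Secondary stress on 1, 3, 5: ˌfe.lo:.ˌtuk.pob.ˌmel.rib.ˈlok.but.

primary 7, secondary 1, 3, 5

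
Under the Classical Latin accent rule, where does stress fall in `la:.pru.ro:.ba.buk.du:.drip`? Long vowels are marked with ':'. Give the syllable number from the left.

6

Classical Latin: stress the penult if heavy (long vowel or closed), else the antepenult.
Weights: 5 buk H, 6 du: H, 7 drip H.
The penult (syllable 6, du:) is heavy, so it takes stress.
Stress on syllable 6: la:.pru.ro:.ba.buk.ˈdu:.drip.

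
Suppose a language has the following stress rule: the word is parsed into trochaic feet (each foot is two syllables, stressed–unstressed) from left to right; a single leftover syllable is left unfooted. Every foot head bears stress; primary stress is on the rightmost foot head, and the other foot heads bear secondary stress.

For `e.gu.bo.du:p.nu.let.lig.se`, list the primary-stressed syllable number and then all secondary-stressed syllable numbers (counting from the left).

primary 7, secondary 1, 3, 5

Parse left to right into trochaic (ˈσσ) feet: (ˈe.gu) (ˈbo.du:p) (ˈnu.let) (ˈlig.se).
Foot heads (stressed positions): 1, 3, 5, 7.
End Rule Rightmost: primary stress on the rightmost head = syllable 7.
Secondary stress on 1, 3, 5: ˌe.gu.ˌbo.du:p.ˌnu.let.ˈlig.se.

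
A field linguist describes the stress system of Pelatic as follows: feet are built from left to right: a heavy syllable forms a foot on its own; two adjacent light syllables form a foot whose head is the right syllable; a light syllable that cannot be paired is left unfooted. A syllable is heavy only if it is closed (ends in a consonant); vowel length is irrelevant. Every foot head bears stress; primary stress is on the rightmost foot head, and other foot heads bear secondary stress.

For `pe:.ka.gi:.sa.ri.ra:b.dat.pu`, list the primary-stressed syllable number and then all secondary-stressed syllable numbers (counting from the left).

primary 7, secondary 2, 4, 6

Weights: 1 pe: L, 2 ka L, 3 gi: L, 4 sa L, 5 ri L, 6 ra:b H, 7 dat H, 8 pu L.
Parse left to right (heavy = foot alone; LL = one foot; stranded L unfooted): (pe:.ˈka) (gi:.ˈsa) ri (ˈra:b) (ˈdat) pu.
Foot heads: 2, 4, 6, 7.
Primary stress on the rightmost head = syllable 7.
Secondary stress on 2, 4, 6: pe:.ˌka.gi:.ˌsa.ri.ˌra:b.ˈdat.pu.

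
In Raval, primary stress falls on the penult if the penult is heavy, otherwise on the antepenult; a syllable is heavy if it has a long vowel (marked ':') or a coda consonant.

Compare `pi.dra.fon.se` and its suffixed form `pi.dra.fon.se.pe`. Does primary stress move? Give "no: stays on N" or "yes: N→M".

Base `pi.dra.fon.se` (4 syllables):
  Weights: 2 dra L, 3 fon H, 4 se L.
  The penult (syllable 3, fon) is heavy, so it takes stress.
  → primary stress on syllable 3.
Suffixed `pi.dra.fon.se.pe` (5 syllables):
  Weights: 3 fon H, 4 se L, 5 pe L.
  The penult (syllable 4, se) is light, so stress falls on the antepenult (syllable 3, fon).
  → primary stress on syllable 3.

no: stays on 3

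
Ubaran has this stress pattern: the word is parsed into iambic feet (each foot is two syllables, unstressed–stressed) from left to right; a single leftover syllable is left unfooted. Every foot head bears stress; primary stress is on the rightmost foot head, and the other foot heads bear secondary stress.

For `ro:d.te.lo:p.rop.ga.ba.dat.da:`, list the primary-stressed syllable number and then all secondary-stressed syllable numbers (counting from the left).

primary 8, secondary 2, 4, 6

Parse left to right into iambic (σˈσ) feet: (ro:d.ˈte) (lo:p.ˈrop) (ga.ˈba) (dat.ˈda:).
Foot heads (stressed positions): 2, 4, 6, 8.
End Rule Rightmost: primary stress on the rightmost head = syllable 8.
Secondary stress on 2, 4, 6: ro:d.ˌte.lo:p.ˌrop.ga.ˌba.dat.ˈda:.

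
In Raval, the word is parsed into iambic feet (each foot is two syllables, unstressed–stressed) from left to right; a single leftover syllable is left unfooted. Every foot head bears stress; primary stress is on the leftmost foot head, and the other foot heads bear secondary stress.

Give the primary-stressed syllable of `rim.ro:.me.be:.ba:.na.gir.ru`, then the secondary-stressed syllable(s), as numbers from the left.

primary 2, secondary 4, 6, 8

Parse left to right into iambic (σˈσ) feet: (rim.ˈro:) (me.ˈbe:) (ba:.ˈna) (gir.ˈru).
Foot heads (stressed positions): 2, 4, 6, 8.
End Rule Leftmost: primary stress on the leftmost head = syllable 2.
Secondary stress on 4, 6, 8: rim.ˈro:.me.ˌbe:.ba:.ˌna.gir.ˌru.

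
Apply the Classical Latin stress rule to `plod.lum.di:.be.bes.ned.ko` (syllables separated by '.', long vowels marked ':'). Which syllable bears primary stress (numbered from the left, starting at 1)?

6

Classical Latin: stress the penult if heavy (long vowel or closed), else the antepenult.
Weights: 5 bes H, 6 ned H, 7 ko L.
The penult (syllable 6, ned) is heavy, so it takes stress.
Stress on syllable 6: plod.lum.di:.be.bes.ˈned.ko.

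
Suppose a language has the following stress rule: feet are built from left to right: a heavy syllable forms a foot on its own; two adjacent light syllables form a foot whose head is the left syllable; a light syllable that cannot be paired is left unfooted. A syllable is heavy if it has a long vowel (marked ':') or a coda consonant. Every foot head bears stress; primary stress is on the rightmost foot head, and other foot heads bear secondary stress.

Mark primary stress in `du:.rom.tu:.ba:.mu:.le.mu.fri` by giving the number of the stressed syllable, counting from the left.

Weights: 1 du: H, 2 rom H, 3 tu: H, 4 ba: H, 5 mu: H, 6 le L, 7 mu L, 8 fri L.
Parse left to right (heavy = foot alone; LL = one foot; stranded L unfooted): (ˈdu:) (ˈrom) (ˈtu:) (ˈba:) (ˈmu:) (ˈle.mu) fri.
Foot heads: 1, 2, 3, 4, 5, 6.
Primary stress on the rightmost head = syllable 6.
Primary stress: syllable 6 → du:.rom.tu:.ba:.mu:.ˈle.mu.fri.

6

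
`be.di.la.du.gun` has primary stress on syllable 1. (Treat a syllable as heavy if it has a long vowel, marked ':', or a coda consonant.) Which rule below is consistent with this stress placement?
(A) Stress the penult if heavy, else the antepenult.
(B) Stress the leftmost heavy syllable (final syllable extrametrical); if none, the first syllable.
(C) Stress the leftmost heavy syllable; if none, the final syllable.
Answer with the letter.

Rule A → syllable 3 (observed: 1).
Rule B → syllable 1 ✓.
Rule C → syllable 5 (observed: 1).

B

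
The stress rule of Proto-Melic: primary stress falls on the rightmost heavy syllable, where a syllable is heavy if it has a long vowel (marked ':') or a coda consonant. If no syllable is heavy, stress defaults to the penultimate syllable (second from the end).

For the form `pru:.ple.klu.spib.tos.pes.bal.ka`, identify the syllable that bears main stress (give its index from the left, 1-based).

Weights: 1 pru: H, 2 ple L, 3 klu L, 4 spib H, 5 tos H, 6 pes H, 7 bal H, 8 ka L.
Heavy syllables in the domain: 1, 4, 5, 6, 7. The rightmost is syllable 7 (bal).
Primary stress: syllable 7 → pru:.ple.klu.spib.tos.pes.ˈbal.ka.

7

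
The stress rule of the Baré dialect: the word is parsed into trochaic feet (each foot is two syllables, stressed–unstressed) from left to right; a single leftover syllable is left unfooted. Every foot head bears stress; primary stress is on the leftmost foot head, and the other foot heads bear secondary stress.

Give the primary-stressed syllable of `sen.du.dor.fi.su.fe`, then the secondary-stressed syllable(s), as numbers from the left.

Parse left to right into trochaic (ˈσσ) feet: (ˈsen.du) (ˈdor.fi) (ˈsu.fe).
Foot heads (stressed positions): 1, 3, 5.
End Rule Leftmost: primary stress on the leftmost head = syllable 1.
Secondary stress on 3, 5: ˈsen.du.ˌdor.fi.ˌsu.fe.

primary 1, secondary 3, 5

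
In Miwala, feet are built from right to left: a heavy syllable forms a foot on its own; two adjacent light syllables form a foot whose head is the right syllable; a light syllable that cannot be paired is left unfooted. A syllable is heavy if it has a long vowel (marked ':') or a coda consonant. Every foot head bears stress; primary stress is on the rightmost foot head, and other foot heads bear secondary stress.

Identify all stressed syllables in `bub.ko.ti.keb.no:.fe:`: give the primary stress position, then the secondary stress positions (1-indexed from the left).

primary 6, secondary 1, 3, 4, 5

Weights: 1 bub H, 2 ko L, 3 ti L, 4 keb H, 5 no: H, 6 fe: H.
Parse right to left (heavy = foot alone; LL = one foot; stranded L unfooted): (ˈbub) (ko.ˈti) (ˈkeb) (ˈno:) (ˈfe:).
Foot heads: 1, 3, 4, 5, 6.
Primary stress on the rightmost head = syllable 6.
Secondary stress on 1, 3, 4, 5: ˌbub.ko.ˌti.ˌkeb.ˌno:.ˈfe:.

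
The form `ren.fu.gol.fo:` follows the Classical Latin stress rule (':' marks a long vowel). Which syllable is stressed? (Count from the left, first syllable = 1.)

Classical Latin: stress the penult if heavy (long vowel or closed), else the antepenult.
Weights: 2 fu L, 3 gol H, 4 fo: H.
The penult (syllable 3, gol) is heavy, so it takes stress.
Stress on syllable 3: ren.fu.ˈgol.fo:.

3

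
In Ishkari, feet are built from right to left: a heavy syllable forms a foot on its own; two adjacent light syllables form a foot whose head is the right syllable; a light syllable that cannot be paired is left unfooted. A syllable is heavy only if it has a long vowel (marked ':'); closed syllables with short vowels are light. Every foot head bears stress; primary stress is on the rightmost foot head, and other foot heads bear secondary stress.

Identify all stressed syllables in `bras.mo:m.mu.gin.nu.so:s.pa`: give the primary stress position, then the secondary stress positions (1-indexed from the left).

Weights: 1 bras L, 2 mo:m H, 3 mu L, 4 gin L, 5 nu L, 6 so:s H, 7 pa L.
Parse right to left (heavy = foot alone; LL = one foot; stranded L unfooted): bras (ˈmo:m) mu (gin.ˈnu) (ˈso:s) pa.
Foot heads: 2, 5, 6.
Primary stress on the rightmost head = syllable 6.
Secondary stress on 2, 5: bras.ˌmo:m.mu.gin.ˌnu.ˈso:s.pa.

primary 6, secondary 2, 5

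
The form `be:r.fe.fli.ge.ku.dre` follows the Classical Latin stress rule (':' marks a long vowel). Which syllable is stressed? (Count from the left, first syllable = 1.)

4

Classical Latin: stress the penult if heavy (long vowel or closed), else the antepenult.
Weights: 4 ge L, 5 ku L, 6 dre L.
The penult (syllable 5, ku) is light, so stress falls on the antepenult (syllable 4, ge).
Stress on syllable 4: be:r.fe.fli.ˈge.ku.dre.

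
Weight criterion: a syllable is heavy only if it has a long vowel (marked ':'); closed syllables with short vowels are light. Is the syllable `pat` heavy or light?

light

`pat`: short vowel, closed (coda /t/). Short vowel → light.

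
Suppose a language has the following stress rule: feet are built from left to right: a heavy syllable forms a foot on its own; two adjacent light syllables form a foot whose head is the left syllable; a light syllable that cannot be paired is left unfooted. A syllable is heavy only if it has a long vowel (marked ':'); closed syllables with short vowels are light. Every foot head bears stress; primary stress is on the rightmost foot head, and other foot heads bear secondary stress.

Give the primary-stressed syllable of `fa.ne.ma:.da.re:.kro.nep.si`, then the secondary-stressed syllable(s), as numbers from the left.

primary 6, secondary 1, 3, 5

Weights: 1 fa L, 2 ne L, 3 ma: H, 4 da L, 5 re: H, 6 kro L, 7 nep L, 8 si L.
Parse left to right (heavy = foot alone; LL = one foot; stranded L unfooted): (ˈfa.ne) (ˈma:) da (ˈre:) (ˈkro.nep) si.
Foot heads: 1, 3, 5, 6.
Primary stress on the rightmost head = syllable 6.
Secondary stress on 1, 3, 5: ˌfa.ne.ˌma:.da.ˌre:.ˈkro.nep.si.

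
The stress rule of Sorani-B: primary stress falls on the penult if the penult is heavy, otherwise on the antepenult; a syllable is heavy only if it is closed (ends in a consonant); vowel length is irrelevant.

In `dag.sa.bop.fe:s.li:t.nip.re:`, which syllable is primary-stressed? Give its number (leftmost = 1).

Weights: 5 li:t H, 6 nip H, 7 re: L.
The penult (syllable 6, nip) is heavy, so it takes stress.
Primary stress: syllable 6 → dag.sa.bop.fe:s.li:t.ˈnip.re:.

6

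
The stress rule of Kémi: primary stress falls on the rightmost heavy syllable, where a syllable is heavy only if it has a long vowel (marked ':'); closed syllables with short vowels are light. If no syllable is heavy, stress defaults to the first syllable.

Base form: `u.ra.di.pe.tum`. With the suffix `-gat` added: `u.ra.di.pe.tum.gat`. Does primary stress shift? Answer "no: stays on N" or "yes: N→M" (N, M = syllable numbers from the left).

no: stays on 1

Base `u.ra.di.pe.tum` (5 syllables):
  Weights: 1 u L, 2 ra L, 3 di L, 4 pe L, 5 tum L.
  No heavy syllable in the domain; default to the first syllable = syllable 1.
  → primary stress on syllable 1.
Suffixed `u.ra.di.pe.tum.gat` (6 syllables):
  Weights: 1 u L, 2 ra L, 3 di L, 4 pe L, 5 tum L, 6 gat L.
  No heavy syllable in the domain; default to the first syllable = syllable 1.
  → primary stress on syllable 1.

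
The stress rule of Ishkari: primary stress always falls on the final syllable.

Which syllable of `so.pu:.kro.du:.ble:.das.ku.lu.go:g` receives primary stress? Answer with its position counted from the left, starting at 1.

The word has 9 syllables; the final syllable is syllable 9 (go:g).
Primary stress: syllable 9 → so.pu:.kro.du:.ble:.das.ku.lu.ˈgo:g.

9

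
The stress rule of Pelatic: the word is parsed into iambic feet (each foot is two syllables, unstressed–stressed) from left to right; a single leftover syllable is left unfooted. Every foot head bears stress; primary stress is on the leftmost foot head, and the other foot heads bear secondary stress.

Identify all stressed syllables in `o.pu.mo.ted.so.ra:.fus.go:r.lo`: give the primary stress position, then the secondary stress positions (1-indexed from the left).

primary 2, secondary 4, 6, 8

Parse left to right into iambic (σˈσ) feet: (o.ˈpu) (mo.ˈted) (so.ˈra:) (fus.ˈgo:r) lo. Syllable 9 is left unfooted.
Foot heads (stressed positions): 2, 4, 6, 8.
End Rule Leftmost: primary stress on the leftmost head = syllable 2.
Secondary stress on 4, 6, 8: o.ˈpu.mo.ˌted.so.ˌra:.fus.ˌgo:r.lo.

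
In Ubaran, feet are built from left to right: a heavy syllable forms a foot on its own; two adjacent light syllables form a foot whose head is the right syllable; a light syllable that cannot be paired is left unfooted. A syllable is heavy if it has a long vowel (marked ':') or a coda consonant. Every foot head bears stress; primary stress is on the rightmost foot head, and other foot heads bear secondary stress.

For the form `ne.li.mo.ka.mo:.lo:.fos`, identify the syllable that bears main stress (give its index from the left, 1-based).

Weights: 1 ne L, 2 li L, 3 mo L, 4 ka L, 5 mo: H, 6 lo: H, 7 fos H.
Parse left to right (heavy = foot alone; LL = one foot; stranded L unfooted): (ne.ˈli) (mo.ˈka) (ˈmo:) (ˈlo:) (ˈfos).
Foot heads: 2, 4, 5, 6, 7.
Primary stress on the rightmost head = syllable 7.
Primary stress: syllable 7 → ne.li.mo.ka.mo:.lo:.ˈfos.

7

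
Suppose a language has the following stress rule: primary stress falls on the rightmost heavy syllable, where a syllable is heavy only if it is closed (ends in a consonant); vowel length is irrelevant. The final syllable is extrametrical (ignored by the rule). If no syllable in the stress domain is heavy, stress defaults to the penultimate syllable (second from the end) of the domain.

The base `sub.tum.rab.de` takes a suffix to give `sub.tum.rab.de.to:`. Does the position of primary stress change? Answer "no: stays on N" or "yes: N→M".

Base `sub.tum.rab.de` (4 syllables):
  The final syllable (4, de) is extrametrical; the stress domain is syllables 1–3.
  Weights: 1 sub H, 2 tum H, 3 rab H.
  Heavy syllables in the domain: 1, 2, 3. The rightmost is syllable 3 (rab).
  → primary stress on syllable 3.
Suffixed `sub.tum.rab.de.to:` (5 syllables):
  The final syllable (5, to:) is extrametrical; the stress domain is syllables 1–4.
  Weights: 1 sub H, 2 tum H, 3 rab H, 4 de L.
  Heavy syllables in the domain: 1, 2, 3. The rightmost is syllable 3 (rab).
  → primary stress on syllable 3.

no: stays on 3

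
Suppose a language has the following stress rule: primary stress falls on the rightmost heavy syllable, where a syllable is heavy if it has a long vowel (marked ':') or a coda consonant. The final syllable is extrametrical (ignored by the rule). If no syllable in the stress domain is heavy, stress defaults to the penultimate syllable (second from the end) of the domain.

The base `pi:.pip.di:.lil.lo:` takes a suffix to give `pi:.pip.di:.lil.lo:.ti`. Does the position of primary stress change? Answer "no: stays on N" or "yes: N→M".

Base `pi:.pip.di:.lil.lo:` (5 syllables):
  The final syllable (5, lo:) is extrametrical; the stress domain is syllables 1–4.
  Weights: 1 pi: H, 2 pip H, 3 di: H, 4 lil H.
  Heavy syllables in the domain: 1, 2, 3, 4. The rightmost is syllable 4 (lil).
  → primary stress on syllable 4.
Suffixed `pi:.pip.di:.lil.lo:.ti` (6 syllables):
  The final syllable (6, ti) is extrametrical; the stress domain is syllables 1–5.
  Weights: 1 pi: H, 2 pip H, 3 di: H, 4 lil H, 5 lo: H.
  Heavy syllables in the domain: 1, 2, 3, 4, 5. The rightmost is syllable 5 (lo:).
  → primary stress on syllable 5.

yes: 4→5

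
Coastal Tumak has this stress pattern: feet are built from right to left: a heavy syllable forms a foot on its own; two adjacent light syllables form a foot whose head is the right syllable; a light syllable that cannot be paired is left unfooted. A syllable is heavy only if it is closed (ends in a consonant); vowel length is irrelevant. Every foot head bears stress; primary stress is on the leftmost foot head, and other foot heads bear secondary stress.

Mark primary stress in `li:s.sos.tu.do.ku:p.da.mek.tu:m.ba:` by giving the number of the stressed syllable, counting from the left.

1

Weights: 1 li:s H, 2 sos H, 3 tu L, 4 do L, 5 ku:p H, 6 da L, 7 mek H, 8 tu:m H, 9 ba: L.
Parse right to left (heavy = foot alone; LL = one foot; stranded L unfooted): (ˈli:s) (ˈsos) (tu.ˈdo) (ˈku:p) da (ˈmek) (ˈtu:m) ba:.
Foot heads: 1, 2, 4, 5, 7, 8.
Primary stress on the leftmost head = syllable 1.
Primary stress: syllable 1 → ˈli:s.sos.tu.do.ku:p.da.mek.tu:m.ba:.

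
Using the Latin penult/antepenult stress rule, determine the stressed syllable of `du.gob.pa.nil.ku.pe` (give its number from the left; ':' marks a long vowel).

Classical Latin: stress the penult if heavy (long vowel or closed), else the antepenult.
Weights: 4 nil H, 5 ku L, 6 pe L.
The penult (syllable 5, ku) is light, so stress falls on the antepenult (syllable 4, nil).
Stress on syllable 4: du.gob.pa.ˈnil.ku.pe.

4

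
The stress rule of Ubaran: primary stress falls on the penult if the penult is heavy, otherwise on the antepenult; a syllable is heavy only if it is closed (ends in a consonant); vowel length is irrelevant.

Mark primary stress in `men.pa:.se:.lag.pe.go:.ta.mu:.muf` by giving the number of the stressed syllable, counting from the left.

7

Weights: 7 ta L, 8 mu: L, 9 muf H.
The penult (syllable 8, mu:) is light, so stress falls on the antepenult (syllable 7, ta).
Primary stress: syllable 7 → men.pa:.se:.lag.pe.go:.ˈta.mu:.muf.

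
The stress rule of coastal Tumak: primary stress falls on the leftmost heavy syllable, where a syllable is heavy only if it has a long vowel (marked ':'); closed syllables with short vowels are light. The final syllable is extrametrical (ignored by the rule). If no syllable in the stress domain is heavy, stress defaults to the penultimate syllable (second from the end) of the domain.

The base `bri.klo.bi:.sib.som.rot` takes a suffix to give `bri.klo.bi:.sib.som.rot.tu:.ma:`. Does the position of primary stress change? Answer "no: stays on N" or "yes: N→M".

Base `bri.klo.bi:.sib.som.rot` (6 syllables):
  The final syllable (6, rot) is extrametrical; the stress domain is syllables 1–5.
  Weights: 1 bri L, 2 klo L, 3 bi: H, 4 sib L, 5 som L.
  Heavy syllables in the domain: 3. The leftmost is syllable 3 (bi:).
  → primary stress on syllable 3.
Suffixed `bri.klo.bi:.sib.som.rot.tu:.ma:` (8 syllables):
  The final syllable (8, ma:) is extrametrical; the stress domain is syllables 1–7.
  Weights: 1 bri L, 2 klo L, 3 bi: H, 4 sib L, 5 som L, 6 rot L, 7 tu: H.
  Heavy syllables in the domain: 3, 7. The leftmost is syllable 3 (bi:).
  → primary stress on syllable 3.

no: stays on 3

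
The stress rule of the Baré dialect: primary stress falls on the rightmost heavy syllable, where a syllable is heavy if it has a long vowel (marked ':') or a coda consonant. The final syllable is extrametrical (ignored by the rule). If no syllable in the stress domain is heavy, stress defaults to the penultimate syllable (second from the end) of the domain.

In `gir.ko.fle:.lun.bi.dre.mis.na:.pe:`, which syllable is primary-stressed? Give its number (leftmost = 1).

8

The final syllable (9, pe:) is extrametrical; the stress domain is syllables 1–8.
Weights: 1 gir H, 2 ko L, 3 fle: H, 4 lun H, 5 bi L, 6 dre L, 7 mis H, 8 na: H.
Heavy syllables in the domain: 1, 3, 4, 7, 8. The rightmost is syllable 8 (na:).
Primary stress: syllable 8 → gir.ko.fle:.lun.bi.dre.mis.ˈna:.pe:.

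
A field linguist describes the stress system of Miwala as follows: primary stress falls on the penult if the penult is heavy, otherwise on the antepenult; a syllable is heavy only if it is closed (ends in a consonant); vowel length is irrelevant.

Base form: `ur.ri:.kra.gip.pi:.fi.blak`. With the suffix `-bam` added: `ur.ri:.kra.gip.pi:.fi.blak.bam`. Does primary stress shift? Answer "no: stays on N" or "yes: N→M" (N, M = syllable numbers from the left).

Base `ur.ri:.kra.gip.pi:.fi.blak` (7 syllables):
  Weights: 5 pi: L, 6 fi L, 7 blak H.
  The penult (syllable 6, fi) is light, so stress falls on the antepenult (syllable 5, pi:).
  → primary stress on syllable 5.
Suffixed `ur.ri:.kra.gip.pi:.fi.blak.bam` (8 syllables):
  Weights: 6 fi L, 7 blak H, 8 bam H.
  The penult (syllable 7, blak) is heavy, so it takes stress.
  → primary stress on syllable 7.

yes: 5→7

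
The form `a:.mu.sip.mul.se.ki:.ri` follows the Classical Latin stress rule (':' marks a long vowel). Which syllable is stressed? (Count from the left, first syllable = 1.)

6

Classical Latin: stress the penult if heavy (long vowel or closed), else the antepenult.
Weights: 5 se L, 6 ki: H, 7 ri L.
The penult (syllable 6, ki:) is heavy, so it takes stress.
Stress on syllable 6: a:.mu.sip.mul.se.ˈki:.ri.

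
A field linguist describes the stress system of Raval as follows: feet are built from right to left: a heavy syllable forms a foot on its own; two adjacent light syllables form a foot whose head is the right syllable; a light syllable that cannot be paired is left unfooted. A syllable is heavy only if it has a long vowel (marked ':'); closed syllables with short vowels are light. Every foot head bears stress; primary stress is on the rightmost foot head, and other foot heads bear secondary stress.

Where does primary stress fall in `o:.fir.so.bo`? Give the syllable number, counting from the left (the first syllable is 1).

Weights: 1 o: H, 2 fir L, 3 so L, 4 bo L.
Parse right to left (heavy = foot alone; LL = one foot; stranded L unfooted): (ˈo:) fir (so.ˈbo).
Foot heads: 1, 4.
Primary stress on the rightmost head = syllable 4.
Primary stress: syllable 4 → o:.fir.so.ˈbo.

4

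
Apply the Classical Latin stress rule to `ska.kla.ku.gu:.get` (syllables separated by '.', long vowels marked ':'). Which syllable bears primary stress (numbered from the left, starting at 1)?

Classical Latin: stress the penult if heavy (long vowel or closed), else the antepenult.
Weights: 3 ku L, 4 gu: H, 5 get H.
The penult (syllable 4, gu:) is heavy, so it takes stress.
Stress on syllable 4: ska.kla.ku.ˈgu:.get.

4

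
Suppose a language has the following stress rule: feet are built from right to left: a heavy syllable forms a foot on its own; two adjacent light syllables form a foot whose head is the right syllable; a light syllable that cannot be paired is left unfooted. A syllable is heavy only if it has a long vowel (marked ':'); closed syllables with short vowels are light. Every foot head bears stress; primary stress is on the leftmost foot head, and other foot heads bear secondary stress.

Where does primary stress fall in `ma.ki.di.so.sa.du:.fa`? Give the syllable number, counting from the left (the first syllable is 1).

Weights: 1 ma L, 2 ki L, 3 di L, 4 so L, 5 sa L, 6 du: H, 7 fa L.
Parse right to left (heavy = foot alone; LL = one foot; stranded L unfooted): ma (ki.ˈdi) (so.ˈsa) (ˈdu:) fa.
Foot heads: 3, 5, 6.
Primary stress on the leftmost head = syllable 3.
Primary stress: syllable 3 → ma.ki.ˈdi.so.sa.du:.fa.

3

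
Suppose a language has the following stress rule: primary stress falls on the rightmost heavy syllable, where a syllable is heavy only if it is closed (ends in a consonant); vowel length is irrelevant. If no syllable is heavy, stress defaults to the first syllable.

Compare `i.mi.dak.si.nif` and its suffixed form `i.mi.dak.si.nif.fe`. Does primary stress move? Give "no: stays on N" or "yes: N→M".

Base `i.mi.dak.si.nif` (5 syllables):
  Weights: 1 i L, 2 mi L, 3 dak H, 4 si L, 5 nif H.
  Heavy syllables in the domain: 3, 5. The rightmost is syllable 5 (nif).
  → primary stress on syllable 5.
Suffixed `i.mi.dak.si.nif.fe` (6 syllables):
  Weights: 1 i L, 2 mi L, 3 dak H, 4 si L, 5 nif H, 6 fe L.
  Heavy syllables in the domain: 3, 5. The rightmost is syllable 5 (nif).
  → primary stress on syllable 5.

no: stays on 5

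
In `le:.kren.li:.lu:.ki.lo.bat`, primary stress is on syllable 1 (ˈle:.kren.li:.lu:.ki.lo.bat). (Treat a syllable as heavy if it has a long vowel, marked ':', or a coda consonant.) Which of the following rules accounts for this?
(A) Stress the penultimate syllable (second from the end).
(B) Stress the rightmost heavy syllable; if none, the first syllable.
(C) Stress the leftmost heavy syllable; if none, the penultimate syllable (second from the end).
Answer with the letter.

Rule A → syllable 6 (observed: 1).
Rule B → syllable 7 (observed: 1).
Rule C → syllable 1 ✓.

C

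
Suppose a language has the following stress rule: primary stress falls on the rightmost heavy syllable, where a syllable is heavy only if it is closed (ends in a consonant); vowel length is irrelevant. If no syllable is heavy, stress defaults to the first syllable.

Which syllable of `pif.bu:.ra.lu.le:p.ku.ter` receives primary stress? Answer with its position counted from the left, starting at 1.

Weights: 1 pif H, 2 bu: L, 3 ra L, 4 lu L, 5 le:p H, 6 ku L, 7 ter H.
Heavy syllables in the domain: 1, 5, 7. The rightmost is syllable 7 (ter).
Primary stress: syllable 7 → pif.bu:.ra.lu.le:p.ku.ˈter.

7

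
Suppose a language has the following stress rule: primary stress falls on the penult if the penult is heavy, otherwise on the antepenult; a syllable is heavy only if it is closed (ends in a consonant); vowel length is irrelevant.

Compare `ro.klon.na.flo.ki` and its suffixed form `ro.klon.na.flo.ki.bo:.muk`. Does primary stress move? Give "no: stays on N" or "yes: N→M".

Base `ro.klon.na.flo.ki` (5 syllables):
  Weights: 3 na L, 4 flo L, 5 ki L.
  The penult (syllable 4, flo) is light, so stress falls on the antepenult (syllable 3, na).
  → primary stress on syllable 3.
Suffixed `ro.klon.na.flo.ki.bo:.muk` (7 syllables):
  Weights: 5 ki L, 6 bo: L, 7 muk H.
  The penult (syllable 6, bo:) is light, so stress falls on the antepenult (syllable 5, ki).
  → primary stress on syllable 5.

yes: 3→5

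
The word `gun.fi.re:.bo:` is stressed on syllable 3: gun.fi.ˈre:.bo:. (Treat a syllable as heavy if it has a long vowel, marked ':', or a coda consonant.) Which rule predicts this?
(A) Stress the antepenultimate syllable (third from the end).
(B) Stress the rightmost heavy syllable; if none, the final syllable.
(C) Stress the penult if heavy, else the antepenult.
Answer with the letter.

C

Rule A → syllable 2 (observed: 3).
Rule B → syllable 4 (observed: 3).
Rule C → syllable 3 ✓.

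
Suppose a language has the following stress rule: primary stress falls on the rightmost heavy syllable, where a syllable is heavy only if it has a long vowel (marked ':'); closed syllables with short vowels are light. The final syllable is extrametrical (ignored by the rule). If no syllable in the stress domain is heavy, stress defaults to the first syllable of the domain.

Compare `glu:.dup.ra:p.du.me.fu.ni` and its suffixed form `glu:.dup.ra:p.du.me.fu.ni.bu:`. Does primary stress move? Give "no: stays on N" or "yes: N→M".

no: stays on 3

Base `glu:.dup.ra:p.du.me.fu.ni` (7 syllables):
  The final syllable (7, ni) is extrametrical; the stress domain is syllables 1–6.
  Weights: 1 glu: H, 2 dup L, 3 ra:p H, 4 du L, 5 me L, 6 fu L.
  Heavy syllables in the domain: 1, 3. The rightmost is syllable 3 (ra:p).
  → primary stress on syllable 3.
Suffixed `glu:.dup.ra:p.du.me.fu.ni.bu:` (8 syllables):
  The final syllable (8, bu:) is extrametrical; the stress domain is syllables 1–7.
  Weights: 1 glu: H, 2 dup L, 3 ra:p H, 4 du L, 5 me L, 6 fu L, 7 ni L.
  Heavy syllables in the domain: 1, 3. The rightmost is syllable 3 (ra:p).
  → primary stress on syllable 3.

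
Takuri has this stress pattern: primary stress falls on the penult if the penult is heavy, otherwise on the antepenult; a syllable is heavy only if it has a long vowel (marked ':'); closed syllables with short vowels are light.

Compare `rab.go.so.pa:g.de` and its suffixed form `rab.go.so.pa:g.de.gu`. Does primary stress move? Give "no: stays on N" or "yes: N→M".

Base `rab.go.so.pa:g.de` (5 syllables):
  Weights: 3 so L, 4 pa:g H, 5 de L.
  The penult (syllable 4, pa:g) is heavy, so it takes stress.
  → primary stress on syllable 4.
Suffixed `rab.go.so.pa:g.de.gu` (6 syllables):
  Weights: 4 pa:g H, 5 de L, 6 gu L.
  The penult (syllable 5, de) is light, so stress falls on the antepenult (syllable 4, pa:g).
  → primary stress on syllable 4.

no: stays on 4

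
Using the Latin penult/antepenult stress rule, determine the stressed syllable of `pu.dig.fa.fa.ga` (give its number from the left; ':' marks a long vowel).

Classical Latin: stress the penult if heavy (long vowel or closed), else the antepenult.
Weights: 3 fa L, 4 fa L, 5 ga L.
The penult (syllable 4, fa) is light, so stress falls on the antepenult (syllable 3, fa).
Stress on syllable 3: pu.dig.ˈfa.fa.ga.

3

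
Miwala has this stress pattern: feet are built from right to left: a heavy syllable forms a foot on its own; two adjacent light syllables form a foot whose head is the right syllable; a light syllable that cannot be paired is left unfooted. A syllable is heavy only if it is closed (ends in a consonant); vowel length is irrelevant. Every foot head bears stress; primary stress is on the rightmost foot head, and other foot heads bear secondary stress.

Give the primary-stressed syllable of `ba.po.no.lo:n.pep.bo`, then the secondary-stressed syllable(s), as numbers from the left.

primary 5, secondary 3, 4

Weights: 1 ba L, 2 po L, 3 no L, 4 lo:n H, 5 pep H, 6 bo L.
Parse right to left (heavy = foot alone; LL = one foot; stranded L unfooted): ba (po.ˈno) (ˈlo:n) (ˈpep) bo.
Foot heads: 3, 4, 5.
Primary stress on the rightmost head = syllable 5.
Secondary stress on 3, 4: ba.po.ˌno.ˌlo:n.ˈpep.bo.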